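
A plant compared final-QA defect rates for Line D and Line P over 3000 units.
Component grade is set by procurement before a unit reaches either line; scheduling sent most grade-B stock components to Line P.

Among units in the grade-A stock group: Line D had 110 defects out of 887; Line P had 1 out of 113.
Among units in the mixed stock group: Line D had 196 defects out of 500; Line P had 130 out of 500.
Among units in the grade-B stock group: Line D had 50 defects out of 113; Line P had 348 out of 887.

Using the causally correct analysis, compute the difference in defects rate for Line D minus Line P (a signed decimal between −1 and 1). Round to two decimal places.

+0.10

Here component grade is a common cause — it drives both which line a case falls under and the outcome. The crude comparison mixes populations; the stratum-specific rates are the causally relevant ones.
Adjusting over the population distribution of component grade: 0.333·(0.124−0.009) + 0.333·(0.392−0.260) + 0.333·(0.442−0.392) = +0.099.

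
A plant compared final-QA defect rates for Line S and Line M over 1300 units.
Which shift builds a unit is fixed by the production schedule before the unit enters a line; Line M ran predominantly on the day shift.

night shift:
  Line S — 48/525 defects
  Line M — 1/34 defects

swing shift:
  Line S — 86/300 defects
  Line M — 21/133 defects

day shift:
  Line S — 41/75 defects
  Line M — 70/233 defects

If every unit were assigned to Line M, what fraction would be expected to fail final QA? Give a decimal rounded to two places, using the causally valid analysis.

0.14

Within every shift level Line M has the lower rate, yet pooled Line S does — Simpson's reversal.
Shift differs across lines for reasons unrelated to any effect of the line itself, and it separately predicts the outcome — a classic confounder. We must compare within shift levels.
Standardising Line M to the population shift mix: 0.430·1/34 + 0.333·21/133 + 0.237·70/233 = 0.136.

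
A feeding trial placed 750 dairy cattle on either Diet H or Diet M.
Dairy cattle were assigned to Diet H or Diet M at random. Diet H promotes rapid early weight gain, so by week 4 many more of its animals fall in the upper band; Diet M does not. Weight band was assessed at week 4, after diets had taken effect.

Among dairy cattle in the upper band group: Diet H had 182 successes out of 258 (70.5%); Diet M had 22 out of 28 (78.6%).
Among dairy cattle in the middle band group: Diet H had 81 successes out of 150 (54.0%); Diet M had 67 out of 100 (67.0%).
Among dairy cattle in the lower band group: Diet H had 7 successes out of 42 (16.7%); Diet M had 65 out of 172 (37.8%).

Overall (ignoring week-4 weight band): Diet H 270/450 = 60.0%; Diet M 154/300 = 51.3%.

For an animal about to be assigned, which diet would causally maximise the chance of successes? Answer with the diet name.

The distribution of week-4 weight band is itself part of what the diet does — it is an intermediate outcome. Holding it fixed would remove that part of the effect; the total effect is the pooled difference.
Pooled: Diet H 60.0% vs Diet M 51.3%; Diet H is higher overall.

Diet H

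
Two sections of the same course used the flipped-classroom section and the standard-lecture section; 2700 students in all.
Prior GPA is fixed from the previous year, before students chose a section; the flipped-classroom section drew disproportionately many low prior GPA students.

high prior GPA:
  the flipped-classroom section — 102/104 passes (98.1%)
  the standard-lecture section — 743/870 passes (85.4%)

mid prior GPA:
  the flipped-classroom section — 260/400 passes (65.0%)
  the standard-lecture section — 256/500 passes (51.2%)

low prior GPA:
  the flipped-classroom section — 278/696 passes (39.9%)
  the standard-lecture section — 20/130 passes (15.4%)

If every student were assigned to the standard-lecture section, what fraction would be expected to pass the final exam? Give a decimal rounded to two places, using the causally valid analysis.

Prior GPA band is set before the teaching method has any effect — it is not caused by the teaching method — and it independently drives the outcome. That makes it a confounder, so the causal comparison is within prior GPA band levels.
Standardising the standard-lecture section to the population prior GPA band mix: 0.361·743/870 + 0.333·256/500 + 0.306·20/130 = 0.526.

0.53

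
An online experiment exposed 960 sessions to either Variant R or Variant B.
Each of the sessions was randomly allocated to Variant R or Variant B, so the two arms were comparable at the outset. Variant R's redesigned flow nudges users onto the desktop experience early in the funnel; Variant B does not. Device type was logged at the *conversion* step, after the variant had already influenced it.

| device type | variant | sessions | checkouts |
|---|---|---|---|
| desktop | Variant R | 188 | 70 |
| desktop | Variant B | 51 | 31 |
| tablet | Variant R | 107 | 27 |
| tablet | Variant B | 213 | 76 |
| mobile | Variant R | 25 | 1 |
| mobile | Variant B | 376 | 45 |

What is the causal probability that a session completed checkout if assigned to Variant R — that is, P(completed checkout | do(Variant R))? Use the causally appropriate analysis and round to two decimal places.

0.31

The device type-specific comparison favours Variant B throughout, but the pooled figures favour Variant R. The question is whether to condition on device type.
Device type here is a post-treatment variable shaped by the variant; conditioning on it would introduce bias rather than remove it. The overall comparison is the causal one.
So P(outcome | do(Variant R)) is just the pooled rate for Variant R: 98/320 = 0.306.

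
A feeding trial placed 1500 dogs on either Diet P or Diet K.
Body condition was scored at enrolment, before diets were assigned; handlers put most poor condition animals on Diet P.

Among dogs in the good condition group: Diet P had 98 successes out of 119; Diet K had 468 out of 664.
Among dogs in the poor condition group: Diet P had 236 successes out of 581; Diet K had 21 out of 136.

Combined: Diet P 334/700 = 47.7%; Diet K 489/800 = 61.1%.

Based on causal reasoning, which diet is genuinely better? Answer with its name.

Within every starting body condition level Diet P has the higher rate, yet pooled Diet K does — Simpson's reversal.
The imbalance in starting body condition arose from how dogs were allocated, not from anything the diet did; and starting body condition independently affects the outcome. The pooled gap is confounded — condition on starting body condition.
Within each level — good condition: 82.4% vs 70.5%; poor condition: 40.6% vs 15.4% — Diet P is higher every time.

Diet P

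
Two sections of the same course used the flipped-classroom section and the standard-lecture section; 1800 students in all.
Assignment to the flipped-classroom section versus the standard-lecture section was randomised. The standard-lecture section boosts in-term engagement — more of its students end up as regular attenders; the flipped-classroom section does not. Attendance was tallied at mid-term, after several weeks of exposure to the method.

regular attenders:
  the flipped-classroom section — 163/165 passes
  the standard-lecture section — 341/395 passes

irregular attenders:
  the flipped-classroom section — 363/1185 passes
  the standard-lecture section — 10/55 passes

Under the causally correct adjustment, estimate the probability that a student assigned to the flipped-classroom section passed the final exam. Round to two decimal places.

0.39

the flipped-classroom section is higher inside every mid-term attendance stratum but the standard-lecture section is higher in aggregate. Whether to stratify depends on how mid-term attendance relates to the teaching method.
The distribution of mid-term attendance is itself part of what the teaching method does — it is an intermediate outcome. Holding it fixed would remove that part of the effect; the total effect is the pooled difference.
So P(outcome | do(the flipped-classroom section)) is just the pooled rate for the flipped-classroom section: 526/1350 = 0.390.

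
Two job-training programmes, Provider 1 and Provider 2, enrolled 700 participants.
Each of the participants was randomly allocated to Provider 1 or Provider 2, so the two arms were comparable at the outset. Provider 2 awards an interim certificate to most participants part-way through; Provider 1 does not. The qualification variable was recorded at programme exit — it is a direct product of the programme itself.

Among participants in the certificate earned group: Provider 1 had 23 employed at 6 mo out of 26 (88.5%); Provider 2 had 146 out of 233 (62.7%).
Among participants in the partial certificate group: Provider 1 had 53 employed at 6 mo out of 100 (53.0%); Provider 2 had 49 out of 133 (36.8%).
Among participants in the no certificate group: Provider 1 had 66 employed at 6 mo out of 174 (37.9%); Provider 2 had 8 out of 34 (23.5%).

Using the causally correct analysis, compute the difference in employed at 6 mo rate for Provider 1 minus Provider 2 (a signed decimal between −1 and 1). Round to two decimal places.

-0.03

Qualification attained during the programme is recorded after the programme and is itself shifted by it — it sits on the causal path from programme to outcome. Conditioning on a mediator would strip out part of the effect we want; the pooled comparison gives the total causal effect.
The causal difference is the pooled difference: 0.473 − 0.507 = -0.034.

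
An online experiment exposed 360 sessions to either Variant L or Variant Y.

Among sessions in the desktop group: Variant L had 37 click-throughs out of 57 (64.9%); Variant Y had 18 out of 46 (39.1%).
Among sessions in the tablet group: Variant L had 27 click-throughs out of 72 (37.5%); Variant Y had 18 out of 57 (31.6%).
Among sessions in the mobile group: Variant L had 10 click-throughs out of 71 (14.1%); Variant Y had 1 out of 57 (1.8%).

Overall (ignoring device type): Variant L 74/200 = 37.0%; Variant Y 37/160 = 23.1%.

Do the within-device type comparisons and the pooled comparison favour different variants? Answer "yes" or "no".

Within each device type level (desktop 64.9% vs 39.1%; tablet 37.5% vs 31.6%; mobile 14.1% vs 1.8%), Variant L has the higher rate every time. Pooled: 37.0% vs 23.1% — Variant L has the higher rate overall. They agree.

no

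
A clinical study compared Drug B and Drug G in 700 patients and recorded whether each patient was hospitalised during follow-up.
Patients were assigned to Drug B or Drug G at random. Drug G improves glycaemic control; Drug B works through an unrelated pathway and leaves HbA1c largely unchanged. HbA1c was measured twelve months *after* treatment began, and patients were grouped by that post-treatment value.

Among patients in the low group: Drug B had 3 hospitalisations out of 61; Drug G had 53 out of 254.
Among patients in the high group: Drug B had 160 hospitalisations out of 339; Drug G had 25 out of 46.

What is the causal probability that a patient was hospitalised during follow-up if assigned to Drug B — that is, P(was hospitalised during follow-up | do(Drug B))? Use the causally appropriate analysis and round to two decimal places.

0.41

Within every HbA1c level Drug B has the lower rate, yet pooled Drug G does — Simpson's reversal.
HbA1c is recorded after the drug and is itself shifted by it — it sits on the causal path from drug to outcome. Conditioning on a mediator would strip out part of the effect we want; the pooled comparison gives the total causal effect.
So P(outcome | do(Drug B)) is just the pooled rate for Drug B: 163/400 = 0.407.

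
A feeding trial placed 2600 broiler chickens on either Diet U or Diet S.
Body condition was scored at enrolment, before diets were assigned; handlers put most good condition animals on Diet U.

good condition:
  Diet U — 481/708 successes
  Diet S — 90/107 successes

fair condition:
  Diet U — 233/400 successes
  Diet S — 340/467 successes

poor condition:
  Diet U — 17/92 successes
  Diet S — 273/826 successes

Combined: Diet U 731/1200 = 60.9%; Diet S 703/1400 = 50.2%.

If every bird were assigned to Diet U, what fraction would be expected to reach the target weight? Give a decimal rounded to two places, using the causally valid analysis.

The stratified and pooled comparisons disagree (Diet S wins within each starting body condition; Diet U wins overall), so the answer turns on the causal role of starting body condition.
Here starting body condition is a common cause — it drives both which diet a case falls under and the outcome. The crude comparison mixes populations; the stratum-specific rates are the causally relevant ones.
Standardising Diet U to the population starting body condition mix: 0.313·481/708 + 0.333·233/400 + 0.353·17/92 = 0.472.

0.47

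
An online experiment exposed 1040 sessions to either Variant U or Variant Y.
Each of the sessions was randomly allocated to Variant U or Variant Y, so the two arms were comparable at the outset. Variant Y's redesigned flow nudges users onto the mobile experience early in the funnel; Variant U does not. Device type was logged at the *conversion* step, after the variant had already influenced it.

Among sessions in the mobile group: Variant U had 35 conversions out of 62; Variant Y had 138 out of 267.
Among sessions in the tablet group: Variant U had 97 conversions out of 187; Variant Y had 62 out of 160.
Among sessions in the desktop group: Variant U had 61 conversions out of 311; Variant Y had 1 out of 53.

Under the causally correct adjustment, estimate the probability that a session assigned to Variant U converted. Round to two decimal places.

0.34

The device type-specific comparison favours Variant U throughout, but the pooled figures favour Variant Y. The question is whether to condition on device type.
The distribution of device type is itself part of what the variant does — it is an intermediate outcome. Holding it fixed would remove that part of the effect; the total effect is the pooled difference.
So P(outcome | do(Variant U)) is just the pooled rate for Variant U: 193/560 = 0.345.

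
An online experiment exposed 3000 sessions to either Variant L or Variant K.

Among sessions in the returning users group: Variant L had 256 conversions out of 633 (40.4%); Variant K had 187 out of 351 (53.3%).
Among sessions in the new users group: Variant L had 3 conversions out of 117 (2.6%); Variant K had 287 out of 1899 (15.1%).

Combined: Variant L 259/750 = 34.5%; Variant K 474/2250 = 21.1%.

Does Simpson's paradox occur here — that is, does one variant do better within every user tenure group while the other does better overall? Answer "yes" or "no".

yes

Within each user tenure level (returning users 40.4% vs 53.3%; new users 2.6% vs 15.1%), Variant K has the higher rate every time. Pooled: 34.5% vs 21.1% — Variant L has the higher rate overall. The two comparisons disagree.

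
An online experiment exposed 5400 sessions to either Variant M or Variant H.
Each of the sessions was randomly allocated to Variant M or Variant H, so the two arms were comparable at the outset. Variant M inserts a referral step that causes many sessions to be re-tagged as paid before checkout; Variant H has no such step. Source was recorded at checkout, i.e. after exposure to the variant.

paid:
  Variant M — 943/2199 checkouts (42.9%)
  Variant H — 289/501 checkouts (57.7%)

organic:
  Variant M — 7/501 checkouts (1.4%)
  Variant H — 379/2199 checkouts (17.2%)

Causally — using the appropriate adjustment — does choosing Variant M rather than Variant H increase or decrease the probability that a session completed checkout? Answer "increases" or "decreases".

Within every traffic source level Variant H has the higher rate, yet pooled Variant M does — Simpson's reversal.
The distribution of traffic source is itself part of what the variant does — it is an intermediate outcome. Holding it fixed would remove that part of the effect; the total effect is the pooled difference.
Pooled: Variant M 35.2% vs Variant H 24.7%; Variant M is higher overall.

increases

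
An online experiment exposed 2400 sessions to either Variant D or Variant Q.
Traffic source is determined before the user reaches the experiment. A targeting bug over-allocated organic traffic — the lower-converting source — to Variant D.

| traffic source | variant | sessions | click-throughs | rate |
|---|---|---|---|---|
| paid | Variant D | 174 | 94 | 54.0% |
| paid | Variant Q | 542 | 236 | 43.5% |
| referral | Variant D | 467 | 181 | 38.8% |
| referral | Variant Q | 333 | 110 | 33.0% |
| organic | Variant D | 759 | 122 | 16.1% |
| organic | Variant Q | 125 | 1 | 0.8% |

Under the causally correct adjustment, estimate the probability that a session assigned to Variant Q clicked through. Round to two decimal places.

0.24

Variant D is higher inside every traffic source stratum but Variant Q is higher in aggregate. Whether to stratify depends on how traffic source relates to the variant.
Traffic source satisfies the back-door criterion: it is not a descendant of the variant, and it blocks the spurious path from variant to outcome. Adjusting for it (i.e., using the within-traffic source rates) gives the causal effect.
Standardising Variant Q to the population traffic source mix: 0.298·236/542 + 0.333·110/333 + 0.368·1/125 = 0.243.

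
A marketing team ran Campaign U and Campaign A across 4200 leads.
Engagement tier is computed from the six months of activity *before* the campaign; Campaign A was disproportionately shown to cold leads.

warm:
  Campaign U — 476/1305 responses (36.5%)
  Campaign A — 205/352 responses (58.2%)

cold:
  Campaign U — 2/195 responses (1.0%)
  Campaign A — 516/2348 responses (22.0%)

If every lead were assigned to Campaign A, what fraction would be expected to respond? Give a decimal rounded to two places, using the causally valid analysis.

0.36

Since engagement tier is a pre-existing factor (not a product of the campaign) and it affects the outcome on its own, it is a confounder. The stratified rates, not the pooled rate, identify the causal effect.
Standardising Campaign A to the population engagement tier mix: 0.395·205/352 + 0.605·516/2348 = 0.363.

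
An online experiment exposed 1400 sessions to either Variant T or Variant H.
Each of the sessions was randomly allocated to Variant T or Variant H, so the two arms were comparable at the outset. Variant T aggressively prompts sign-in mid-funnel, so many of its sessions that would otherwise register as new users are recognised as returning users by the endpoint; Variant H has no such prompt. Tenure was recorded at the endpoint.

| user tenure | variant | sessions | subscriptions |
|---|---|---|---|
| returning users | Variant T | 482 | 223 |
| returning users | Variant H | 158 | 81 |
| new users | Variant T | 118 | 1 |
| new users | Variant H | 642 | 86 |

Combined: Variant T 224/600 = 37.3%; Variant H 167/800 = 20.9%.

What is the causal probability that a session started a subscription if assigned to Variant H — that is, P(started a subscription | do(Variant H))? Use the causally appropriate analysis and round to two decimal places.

Because the variant influences user tenure, user tenure is a post-treatment mediator, not a confounder. Stratifying on it would bias the estimate; the causal effect is the crude pooled difference.
So P(outcome | do(Variant H)) is just the pooled rate for Variant H: 167/800 = 0.209.

0.21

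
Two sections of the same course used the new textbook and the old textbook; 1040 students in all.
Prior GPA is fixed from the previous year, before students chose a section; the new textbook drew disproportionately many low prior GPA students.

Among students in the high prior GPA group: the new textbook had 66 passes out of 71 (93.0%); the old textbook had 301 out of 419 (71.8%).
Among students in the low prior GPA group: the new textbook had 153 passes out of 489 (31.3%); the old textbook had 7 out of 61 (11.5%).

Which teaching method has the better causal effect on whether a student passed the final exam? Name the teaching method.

The stratified and pooled comparisons disagree (the new textbook wins within each prior GPA band; the old textbook wins overall), so the answer turns on the causal role of prior GPA band.
Prior GPA band is set before the teaching method has any effect — it is not caused by the teaching method — and it independently drives the outcome. That makes it a confounder, so the causal comparison is within prior GPA band levels.
Within each level — high prior GPA: 93.0% vs 71.8%; low prior GPA: 31.3% vs 11.5% — the new textbook is higher every time.

the new textbook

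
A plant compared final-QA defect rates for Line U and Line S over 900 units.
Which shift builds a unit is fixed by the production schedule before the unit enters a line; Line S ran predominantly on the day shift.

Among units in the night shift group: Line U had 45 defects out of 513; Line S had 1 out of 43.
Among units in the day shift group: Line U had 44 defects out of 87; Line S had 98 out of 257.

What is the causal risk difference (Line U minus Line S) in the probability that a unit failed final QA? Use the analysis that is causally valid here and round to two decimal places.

Shift satisfies the back-door criterion: it is not a descendant of the line, and it blocks the spurious path from line to outcome. Adjusting for it (i.e., using the within-shift rates) gives the causal effect.
Adjusting over the population distribution of shift: 0.618·(0.088−0.023) + 0.382·(0.506−0.381) = +0.087.

+0.09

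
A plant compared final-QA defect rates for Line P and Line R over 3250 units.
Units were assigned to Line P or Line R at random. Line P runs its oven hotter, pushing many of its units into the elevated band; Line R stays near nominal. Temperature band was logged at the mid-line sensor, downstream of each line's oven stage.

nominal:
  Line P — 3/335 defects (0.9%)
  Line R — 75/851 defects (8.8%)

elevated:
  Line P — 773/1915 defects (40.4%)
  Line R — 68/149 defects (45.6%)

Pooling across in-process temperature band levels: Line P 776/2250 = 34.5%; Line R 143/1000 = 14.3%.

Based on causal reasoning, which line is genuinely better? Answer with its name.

Line R

The in-process temperature band-specific comparison favours Line P throughout, but the pooled figures favour Line R. The question is whether to condition on in-process temperature band.
In-process temperature band is recorded after the line and is itself shifted by it — it sits on the causal path from line to outcome. Conditioning on a mediator would strip out part of the effect we want; the pooled comparison gives the total causal effect.
Pooled: Line P 34.5% vs Line R 14.3%; Line R is lower overall.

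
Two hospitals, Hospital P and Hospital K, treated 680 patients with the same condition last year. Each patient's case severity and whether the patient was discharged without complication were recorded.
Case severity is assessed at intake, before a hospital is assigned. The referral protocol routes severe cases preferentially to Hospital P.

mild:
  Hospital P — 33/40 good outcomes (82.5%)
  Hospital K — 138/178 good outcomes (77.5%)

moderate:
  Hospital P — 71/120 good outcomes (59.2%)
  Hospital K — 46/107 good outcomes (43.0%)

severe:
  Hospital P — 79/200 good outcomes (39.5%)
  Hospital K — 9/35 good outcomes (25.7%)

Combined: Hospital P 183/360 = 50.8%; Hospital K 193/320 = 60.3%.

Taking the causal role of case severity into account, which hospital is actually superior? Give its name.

Case severity is set before the hospital has any effect — it is not caused by the hospital — and it independently drives the outcome. That makes it a confounder, so the causal comparison is within case severity levels.
Within each level — mild: 82.5% vs 77.5%; moderate: 59.2% vs 43.0%; severe: 39.5% vs 25.7% — Hospital P is higher every time.

Hospital P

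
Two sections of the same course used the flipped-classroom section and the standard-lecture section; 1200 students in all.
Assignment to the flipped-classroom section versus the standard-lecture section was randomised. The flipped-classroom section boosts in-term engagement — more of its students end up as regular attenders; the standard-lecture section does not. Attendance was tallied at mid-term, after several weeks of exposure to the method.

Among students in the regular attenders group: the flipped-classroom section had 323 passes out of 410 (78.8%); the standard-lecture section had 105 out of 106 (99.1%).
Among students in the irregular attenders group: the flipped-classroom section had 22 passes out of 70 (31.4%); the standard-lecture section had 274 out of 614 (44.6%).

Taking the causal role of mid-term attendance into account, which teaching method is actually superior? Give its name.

the flipped-classroom section

the standard-lecture section is higher inside every mid-term attendance stratum but the flipped-classroom section is higher in aggregate. Whether to stratify depends on how mid-term attendance relates to the teaching method.
Mid-term attendance is recorded after the teaching method and is itself shifted by it — it sits on the causal path from teaching method to outcome. Conditioning on a mediator would strip out part of the effect we want; the pooled comparison gives the total causal effect.
Pooled: the flipped-classroom section 71.9% vs the standard-lecture section 52.6%; the flipped-classroom section is higher overall.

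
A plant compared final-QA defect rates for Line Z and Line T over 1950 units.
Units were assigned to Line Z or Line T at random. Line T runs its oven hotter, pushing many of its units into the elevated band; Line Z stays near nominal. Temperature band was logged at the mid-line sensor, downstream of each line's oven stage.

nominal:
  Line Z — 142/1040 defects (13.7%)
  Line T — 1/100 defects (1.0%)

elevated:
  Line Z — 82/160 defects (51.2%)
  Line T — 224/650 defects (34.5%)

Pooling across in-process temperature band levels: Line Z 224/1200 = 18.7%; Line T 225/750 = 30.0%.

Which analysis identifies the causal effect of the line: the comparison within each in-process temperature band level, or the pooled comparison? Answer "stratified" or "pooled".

pooled

The stratified and pooled comparisons disagree (Line T wins within each in-process temperature band; Line Z wins overall), so the answer turns on the causal role of in-process temperature band.
In-process temperature band here is a post-treatment variable shaped by the line; conditioning on it would introduce bias rather than remove it. The overall comparison is the causal one.
Pooled: Line Z 18.7% vs Line T 30.0%; Line Z is lower overall.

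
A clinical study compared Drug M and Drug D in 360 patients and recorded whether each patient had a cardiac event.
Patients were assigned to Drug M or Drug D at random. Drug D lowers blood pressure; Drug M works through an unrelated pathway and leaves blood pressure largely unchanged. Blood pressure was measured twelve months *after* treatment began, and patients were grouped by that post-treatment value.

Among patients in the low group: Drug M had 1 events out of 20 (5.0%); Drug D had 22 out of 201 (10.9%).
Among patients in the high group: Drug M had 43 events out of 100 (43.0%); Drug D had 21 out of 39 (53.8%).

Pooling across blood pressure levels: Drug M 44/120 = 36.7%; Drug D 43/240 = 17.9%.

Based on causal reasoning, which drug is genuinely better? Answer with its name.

Drug D

The stratified and pooled comparisons disagree (Drug M wins within each blood pressure; Drug D wins overall), so the answer turns on the causal role of blood pressure.
The distribution of blood pressure is itself part of what the drug does — it is an intermediate outcome. Holding it fixed would remove that part of the effect; the total effect is the pooled difference.
Pooled: Drug M 36.7% vs Drug D 17.9%; Drug D is lower overall.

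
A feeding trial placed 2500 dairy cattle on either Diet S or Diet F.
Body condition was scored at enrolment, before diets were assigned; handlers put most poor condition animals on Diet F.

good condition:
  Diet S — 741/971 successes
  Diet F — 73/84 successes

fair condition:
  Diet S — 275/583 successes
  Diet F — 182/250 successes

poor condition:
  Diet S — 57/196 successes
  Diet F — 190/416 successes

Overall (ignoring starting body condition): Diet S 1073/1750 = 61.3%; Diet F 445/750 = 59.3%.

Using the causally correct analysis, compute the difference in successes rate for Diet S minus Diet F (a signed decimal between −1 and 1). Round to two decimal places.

-0.17

The starting body condition-specific comparison favours Diet F throughout, but the pooled figures favour Diet S. The question is whether to condition on starting body condition.
Starting body condition is set before the diet has any effect — it is not caused by the diet — and it independently drives the outcome. That makes it a confounder, so the causal comparison is within starting body condition levels.
Adjusting over the population distribution of starting body condition: 0.422·(0.763−0.869) + 0.333·(0.472−0.728) + 0.245·(0.291−0.457) = -0.171.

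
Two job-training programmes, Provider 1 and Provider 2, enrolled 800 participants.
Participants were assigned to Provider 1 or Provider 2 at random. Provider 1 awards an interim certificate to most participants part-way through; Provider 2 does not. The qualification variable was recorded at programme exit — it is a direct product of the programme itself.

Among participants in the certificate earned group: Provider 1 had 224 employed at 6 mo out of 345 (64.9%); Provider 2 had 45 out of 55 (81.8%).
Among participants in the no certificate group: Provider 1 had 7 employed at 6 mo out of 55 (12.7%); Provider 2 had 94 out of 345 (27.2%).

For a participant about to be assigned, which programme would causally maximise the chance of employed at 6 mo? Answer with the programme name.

Provider 1

The stratified and pooled comparisons disagree (Provider 2 wins within each qualification attained during the programme; Provider 1 wins overall), so the answer turns on the causal role of qualification attained during the programme.
The distribution of qualification attained during the programme is itself part of what the programme does — it is an intermediate outcome. Holding it fixed would remove that part of the effect; the total effect is the pooled difference.
Pooled: Provider 1 57.8% vs Provider 2 34.8%; Provider 1 is higher overall.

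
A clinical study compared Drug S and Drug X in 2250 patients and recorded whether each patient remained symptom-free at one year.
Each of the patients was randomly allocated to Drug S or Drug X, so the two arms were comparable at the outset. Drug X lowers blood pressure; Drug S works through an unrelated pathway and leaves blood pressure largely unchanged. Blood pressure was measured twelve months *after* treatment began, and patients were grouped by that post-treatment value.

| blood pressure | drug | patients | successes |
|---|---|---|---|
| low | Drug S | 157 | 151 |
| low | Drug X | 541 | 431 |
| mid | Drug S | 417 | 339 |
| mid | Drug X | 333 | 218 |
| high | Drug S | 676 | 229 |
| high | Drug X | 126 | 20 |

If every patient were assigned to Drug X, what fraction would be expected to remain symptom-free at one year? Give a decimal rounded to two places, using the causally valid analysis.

Blood pressure here is a post-treatment variable shaped by the drug; conditioning on it would introduce bias rather than remove it. The overall comparison is the causal one.
So P(outcome | do(Drug X)) is just the pooled rate for Drug X: 669/1000 = 0.669.

0.67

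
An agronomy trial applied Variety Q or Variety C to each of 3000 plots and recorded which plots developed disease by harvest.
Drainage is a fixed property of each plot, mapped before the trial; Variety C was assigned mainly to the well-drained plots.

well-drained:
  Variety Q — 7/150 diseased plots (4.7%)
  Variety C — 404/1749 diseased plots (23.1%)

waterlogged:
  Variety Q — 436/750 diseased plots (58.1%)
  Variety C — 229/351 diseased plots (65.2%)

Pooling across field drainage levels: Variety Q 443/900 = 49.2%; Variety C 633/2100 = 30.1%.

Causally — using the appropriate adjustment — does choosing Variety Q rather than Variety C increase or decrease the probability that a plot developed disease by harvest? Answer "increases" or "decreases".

decreases

The field drainage-specific comparison favours Variety Q throughout, but the pooled figures favour Variety C. The question is whether to condition on field drainage.
Here field drainage is a common cause — it drives both which variety a case falls under and the outcome. The crude comparison mixes populations; the stratum-specific rates are the causally relevant ones.
Within each level — well-drained: 4.7% vs 23.1%; waterlogged: 58.1% vs 65.2% — Variety Q is lower every time.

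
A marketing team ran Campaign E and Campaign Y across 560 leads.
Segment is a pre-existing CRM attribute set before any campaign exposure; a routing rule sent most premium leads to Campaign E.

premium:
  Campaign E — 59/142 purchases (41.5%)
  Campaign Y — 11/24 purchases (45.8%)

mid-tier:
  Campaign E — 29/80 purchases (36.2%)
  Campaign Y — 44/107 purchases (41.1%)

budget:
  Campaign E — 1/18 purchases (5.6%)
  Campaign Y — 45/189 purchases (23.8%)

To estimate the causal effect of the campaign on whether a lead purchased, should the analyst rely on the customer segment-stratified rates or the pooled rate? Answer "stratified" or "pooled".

stratified

The customer segment-specific comparison favours Campaign Y throughout, but the pooled figures favour Campaign E. The question is whether to condition on customer segment.
Nothing the campaign does changes customer segment; the imbalance is an allocation artefact. With customer segment also predicting the outcome, the pooled figure is confounded, and the within-stratum comparison is the causal one.
Within each level — premium: 41.5% vs 45.8%; mid-tier: 36.2% vs 41.1%; budget: 5.6% vs 23.8% — Campaign Y is higher every time.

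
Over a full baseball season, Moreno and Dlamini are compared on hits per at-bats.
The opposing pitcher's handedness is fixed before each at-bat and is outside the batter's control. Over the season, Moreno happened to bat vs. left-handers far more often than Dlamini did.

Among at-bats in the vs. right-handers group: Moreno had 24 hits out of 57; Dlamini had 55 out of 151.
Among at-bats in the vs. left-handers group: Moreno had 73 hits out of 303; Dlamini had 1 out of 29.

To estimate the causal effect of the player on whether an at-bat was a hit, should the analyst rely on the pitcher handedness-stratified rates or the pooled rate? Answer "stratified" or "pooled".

stratified

Nothing the player does changes pitcher handedness; the imbalance is an allocation artefact. With pitcher handedness also predicting the outcome, the pooled figure is confounded, and the within-stratum comparison is the causal one.
Within each level — vs. right-handers: 42.1% vs 36.4%; vs. left-handers: 24.1% vs 3.4% — Moreno is higher every time.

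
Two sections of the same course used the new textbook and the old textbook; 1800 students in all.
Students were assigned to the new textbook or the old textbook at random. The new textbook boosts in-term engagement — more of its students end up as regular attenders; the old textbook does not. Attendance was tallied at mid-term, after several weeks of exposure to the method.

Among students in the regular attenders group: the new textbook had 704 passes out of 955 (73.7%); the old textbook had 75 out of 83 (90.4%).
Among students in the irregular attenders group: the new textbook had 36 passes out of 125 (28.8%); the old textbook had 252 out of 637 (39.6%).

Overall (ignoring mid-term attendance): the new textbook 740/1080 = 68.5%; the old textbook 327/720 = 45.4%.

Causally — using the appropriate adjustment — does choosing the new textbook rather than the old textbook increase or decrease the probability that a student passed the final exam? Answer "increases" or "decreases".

increases

the old textbook is higher inside every mid-term attendance stratum but the new textbook is higher in aggregate. Whether to stratify depends on how mid-term attendance relates to the teaching method.
Mid-term attendance lies on the pathway teaching method → mid-term attendance → outcome, so adjusting for it blocks the indirect effect. For the total causal effect of teaching method, use the unadjusted pooled rates.
Pooled: the new textbook 68.5% vs the old textbook 45.4%; the new textbook is higher overall.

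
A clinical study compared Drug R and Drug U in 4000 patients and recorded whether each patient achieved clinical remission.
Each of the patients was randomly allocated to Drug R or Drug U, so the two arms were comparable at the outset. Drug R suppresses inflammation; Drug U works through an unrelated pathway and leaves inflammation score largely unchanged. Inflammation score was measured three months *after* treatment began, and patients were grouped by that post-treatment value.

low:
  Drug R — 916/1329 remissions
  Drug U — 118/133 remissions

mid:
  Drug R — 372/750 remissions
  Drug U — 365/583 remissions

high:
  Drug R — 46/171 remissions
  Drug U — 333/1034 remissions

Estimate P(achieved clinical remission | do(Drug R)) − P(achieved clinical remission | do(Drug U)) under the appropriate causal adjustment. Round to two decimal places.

The distribution of inflammation score is itself part of what the drug does — it is an intermediate outcome. Holding it fixed would remove that part of the effect; the total effect is the pooled difference.
The causal difference is the pooled difference: 0.593 − 0.466 = +0.127.

+0.13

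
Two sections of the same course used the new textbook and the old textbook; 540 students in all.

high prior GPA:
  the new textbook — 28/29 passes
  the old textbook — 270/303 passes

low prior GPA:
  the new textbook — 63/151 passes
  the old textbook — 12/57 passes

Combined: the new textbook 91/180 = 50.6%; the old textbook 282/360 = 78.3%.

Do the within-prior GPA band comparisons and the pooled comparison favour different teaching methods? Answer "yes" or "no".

yes

Within each prior GPA band level (high prior GPA 96.6% vs 89.1%; low prior GPA 41.7% vs 21.1%), the new textbook has the higher rate every time. Pooled: 50.6% vs 78.3% — the old textbook has the higher rate overall. The two comparisons disagree.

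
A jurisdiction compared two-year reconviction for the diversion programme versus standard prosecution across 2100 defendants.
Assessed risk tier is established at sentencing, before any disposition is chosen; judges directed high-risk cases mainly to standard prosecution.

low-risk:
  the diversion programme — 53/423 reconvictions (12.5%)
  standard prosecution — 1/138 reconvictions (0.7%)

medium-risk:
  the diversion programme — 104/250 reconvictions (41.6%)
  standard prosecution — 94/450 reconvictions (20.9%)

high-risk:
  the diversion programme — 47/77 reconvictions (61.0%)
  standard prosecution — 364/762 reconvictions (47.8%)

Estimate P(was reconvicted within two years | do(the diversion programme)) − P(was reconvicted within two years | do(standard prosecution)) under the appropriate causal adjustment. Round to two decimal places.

+0.15

Since assessed risk tier is a pre-existing factor (not a product of the disposition) and it affects the outcome on its own, it is a confounder. The stratified rates, not the pooled rate, identify the causal effect.
Adjusting over the population distribution of assessed risk tier: 0.267·(0.125−0.007) + 0.333·(0.416−0.209) + 0.400·(0.610−0.478) = +0.154.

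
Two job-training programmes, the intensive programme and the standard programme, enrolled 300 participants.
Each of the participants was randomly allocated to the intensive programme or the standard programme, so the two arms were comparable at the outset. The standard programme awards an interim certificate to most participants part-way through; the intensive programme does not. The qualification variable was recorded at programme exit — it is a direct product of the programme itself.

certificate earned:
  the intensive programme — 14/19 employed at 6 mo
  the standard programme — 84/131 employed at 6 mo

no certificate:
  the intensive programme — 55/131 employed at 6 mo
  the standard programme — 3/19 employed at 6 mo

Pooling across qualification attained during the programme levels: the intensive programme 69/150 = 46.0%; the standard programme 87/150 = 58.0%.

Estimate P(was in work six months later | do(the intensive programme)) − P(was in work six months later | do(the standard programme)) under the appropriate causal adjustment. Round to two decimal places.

Within every qualification attained during the programme level the intensive programme has the higher rate, yet pooled the standard programme does — Simpson's reversal.
The distribution of qualification attained during the programme is itself part of what the programme does — it is an intermediate outcome. Holding it fixed would remove that part of the effect; the total effect is the pooled difference.
The causal difference is the pooled difference: 0.460 − 0.580 = -0.120.

-0.12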